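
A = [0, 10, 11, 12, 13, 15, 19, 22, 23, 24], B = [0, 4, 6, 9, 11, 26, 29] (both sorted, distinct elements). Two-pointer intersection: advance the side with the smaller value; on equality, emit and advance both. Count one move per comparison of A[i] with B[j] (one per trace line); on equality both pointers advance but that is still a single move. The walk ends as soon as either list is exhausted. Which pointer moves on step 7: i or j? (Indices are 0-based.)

i

i=0 j=0: 0==0 emit, i++,j++
i=1 j=1: 10>4, j++
i=1 j=2: 10>6, j++
i=1 j=3: 10>9, j++
i=1 j=4: 10<11, i++
i=2 j=4: 11==11 emit, i++,j++
i=3 j=5: 12<26, i++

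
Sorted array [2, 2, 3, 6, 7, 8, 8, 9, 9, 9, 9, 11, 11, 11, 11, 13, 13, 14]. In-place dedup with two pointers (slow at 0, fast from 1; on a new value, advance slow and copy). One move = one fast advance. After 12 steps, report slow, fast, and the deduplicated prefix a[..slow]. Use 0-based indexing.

slow=0 fast=1: a[fast]=2=a[slow] dup, fast++
slow=0 fast=2: a[fast]=3≠a[slow]=2 write a[1]=3, slow++,fast++
slow=1 fast=3: a[fast]=6≠a[slow]=3 write a[2]=6, slow++,fast++
slow=2 fast=4: a[fast]=7≠a[slow]=6 write a[3]=7, slow++,fast++
slow=3 fast=5: a[fast]=8≠a[slow]=7 write a[4]=8, slow++,fast++
slow=4 fast=6: a[fast]=8=a[slow] dup, fast++
slow=4 fast=7: a[fast]=9≠a[slow]=8 write a[5]=9, slow++,fast++
slow=5 fast=8: a[fast]=9=a[slow] dup, fast++
slow=5 fast=9: a[fast]=9=a[slow] dup, fast++
slow=5 fast=10: a[fast]=9=a[slow] dup, fast++
slow=5 fast=11: a[fast]=11≠a[slow]=9 write a[6]=11, slow++,fast++
slow=6 fast=12: a[fast]=11=a[slow] dup, fast++

slow=6, fast=13, prefix=[2, 3, 6, 7, 8, 9, 11]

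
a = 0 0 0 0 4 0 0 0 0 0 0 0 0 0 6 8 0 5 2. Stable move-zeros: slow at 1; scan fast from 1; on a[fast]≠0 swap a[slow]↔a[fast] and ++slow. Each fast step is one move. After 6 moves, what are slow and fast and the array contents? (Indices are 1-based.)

slow=2, fast=7, a=[4, 0, 0, 0, 0, 0, 0, 0, 0, 0, 0, 0, 0, 0, 6, 8, 0, 5, 2]

(s=1,f=1) a[fast]=0 → fast++
(s=1,f=2) a[fast]=0 → fast++
(s=1,f=3) a[fast]=0 → fast++
(s=1,f=4) a[fast]=0 → fast++
(s=1,f=5) a[fast]=4≠0 swap→a[1]=4 → slow++,fast++
(s=2,f=6) a[fast]=0 → fast++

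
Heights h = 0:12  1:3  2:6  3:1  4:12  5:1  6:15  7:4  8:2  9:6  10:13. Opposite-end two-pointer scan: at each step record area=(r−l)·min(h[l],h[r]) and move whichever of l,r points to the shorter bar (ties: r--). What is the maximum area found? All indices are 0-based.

[0,10] min(12,13)*10=120 best=120 * → l++
[1,10] min(3,13)*9=27 best=120 → l++
[2,10] min(6,13)*8=48 best=120 → l++
[3,10] min(1,13)*7=7 best=120 → l++
[4,10] min(12,13)*6=72 best=120 → l++
[5,10] min(1,13)*5=5 best=120 → l++
[6,10] min(15,13)*4=52 best=120 → r--
[6,9] min(15,6)*3=18 best=120 → r--
[6,8] min(15,2)*2=4 best=120 → r--
[6,7] min(15,4)*1=4 best=120 → r--

max area = 120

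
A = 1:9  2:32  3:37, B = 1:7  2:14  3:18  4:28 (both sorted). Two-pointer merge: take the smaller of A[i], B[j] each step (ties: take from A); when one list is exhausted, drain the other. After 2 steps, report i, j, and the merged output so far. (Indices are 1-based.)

i=2, j=2, merged so far=[7, 9]

[i=1,j=1] A[i]=9>B[j]=7 take 7 → j++
[i=1,j=2] A[i]=9<=B[j]=14 take 9 → i++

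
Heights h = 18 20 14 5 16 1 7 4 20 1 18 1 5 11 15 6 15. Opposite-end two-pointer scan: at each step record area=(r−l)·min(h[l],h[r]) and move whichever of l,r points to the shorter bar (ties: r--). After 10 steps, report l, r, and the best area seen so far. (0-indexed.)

l=0 r=16: min(18,15)*16=240 best=240 *, r--
l=0 r=15: min(18,6)*15=90 best=240, r--
l=0 r=14: min(18,15)*14=210 best=240, r--
l=0 r=13: min(18,11)*13=143 best=240, r--
l=0 r=12: min(18,5)*12=60 best=240, r--
l=0 r=11: min(18,1)*11=11 best=240, r--
l=0 r=10: min(18,18)*10=180 best=240, r--
l=0 r=9: min(18,1)*9=9 best=240, r--
l=0 r=8: min(18,20)*8=144 best=240, l++
l=1 r=8: min(20,20)*7=140 best=240, r--

l=1, r=7, best area=240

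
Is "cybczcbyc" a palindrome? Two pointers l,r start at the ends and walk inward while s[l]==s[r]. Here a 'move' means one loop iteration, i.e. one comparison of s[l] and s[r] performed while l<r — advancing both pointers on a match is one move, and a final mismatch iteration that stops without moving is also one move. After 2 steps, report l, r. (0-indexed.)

l=2, r=6

l=0 r=8: 'c'=='c', l++,r--
l=1 r=7: 'y'=='y', l++,r--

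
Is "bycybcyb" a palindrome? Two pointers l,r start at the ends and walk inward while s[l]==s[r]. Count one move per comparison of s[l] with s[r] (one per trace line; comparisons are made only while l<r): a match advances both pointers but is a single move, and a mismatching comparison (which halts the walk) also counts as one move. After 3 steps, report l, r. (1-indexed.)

l=4, r=5

l=1 r=8: 'b'=='b', l++,r--
l=2 r=7: 'y'=='y', l++,r--
l=3 r=6: 'c'=='c', l++,r--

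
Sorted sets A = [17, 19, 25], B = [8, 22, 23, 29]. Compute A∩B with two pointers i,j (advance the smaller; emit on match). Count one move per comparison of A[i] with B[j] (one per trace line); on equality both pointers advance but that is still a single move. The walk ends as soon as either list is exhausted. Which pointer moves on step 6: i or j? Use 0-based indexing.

i

i=0 j=0: 17>8, j++
i=0 j=1: 17<22, i++
i=1 j=1: 19<22, i++
i=2 j=1: 25>22, j++
i=2 j=2: 25>23, j++
i=2 j=3: 25<29, i++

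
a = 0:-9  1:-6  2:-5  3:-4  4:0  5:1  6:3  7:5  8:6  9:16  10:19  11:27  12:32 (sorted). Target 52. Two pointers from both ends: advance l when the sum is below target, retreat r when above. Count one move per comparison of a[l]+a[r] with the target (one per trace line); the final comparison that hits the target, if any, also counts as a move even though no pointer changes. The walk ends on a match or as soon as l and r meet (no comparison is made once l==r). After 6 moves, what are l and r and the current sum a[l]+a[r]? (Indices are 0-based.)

[0,12] -9+32=23 <52 → l++
[1,12] -6+32=26 <52 → l++
[2,12] -5+32=27 <52 → l++
[3,12] -4+32=28 <52 → l++
[4,12] 0+32=32 <52 → l++
[5,12] 1+32=33 <52 → l++

l=6, r=12, sum=35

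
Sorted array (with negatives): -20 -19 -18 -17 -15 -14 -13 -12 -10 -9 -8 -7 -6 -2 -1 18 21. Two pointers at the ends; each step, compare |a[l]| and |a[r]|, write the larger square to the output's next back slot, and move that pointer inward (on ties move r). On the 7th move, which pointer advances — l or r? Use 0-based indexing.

l=0 r=16: |-20|<=|21| out[16]=441, r--
l=0 r=15: |-20|>|18| out[15]=400, l++
l=1 r=15: |-19|>|18| out[14]=361, l++
l=2 r=15: |-18|<=|18| out[13]=324, r--
l=2 r=14: |-18|>|-1| out[12]=324, l++
l=3 r=14: |-17|>|-1| out[11]=289, l++
l=4 r=14: |-15|>|-1| out[10]=225, l++

l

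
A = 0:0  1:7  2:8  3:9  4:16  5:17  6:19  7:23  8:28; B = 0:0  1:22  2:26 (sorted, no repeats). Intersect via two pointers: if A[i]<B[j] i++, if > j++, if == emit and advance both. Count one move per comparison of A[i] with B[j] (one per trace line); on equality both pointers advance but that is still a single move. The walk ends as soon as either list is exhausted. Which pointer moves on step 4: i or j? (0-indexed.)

i=0 j=0: 0==0 emit, i++,j++
i=1 j=1: 7<22, i++
i=2 j=1: 8<22, i++
i=3 j=1: 9<22, i++

i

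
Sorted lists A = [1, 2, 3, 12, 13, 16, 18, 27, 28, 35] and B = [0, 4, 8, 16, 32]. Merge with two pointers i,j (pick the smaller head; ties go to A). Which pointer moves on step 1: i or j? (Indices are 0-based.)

[i=0,j=0] A[i]=1>B[j]=0 take 0 → j++

j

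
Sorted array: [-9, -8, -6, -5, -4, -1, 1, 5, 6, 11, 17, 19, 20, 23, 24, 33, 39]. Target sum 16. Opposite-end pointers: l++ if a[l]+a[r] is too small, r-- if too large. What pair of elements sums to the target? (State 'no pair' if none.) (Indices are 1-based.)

l=1 r=17: -9+39=30 >16, r--
l=1 r=16: -9+33=24 >16, r--
l=1 r=15: -9+24=15 <16, l++
l=2 r=15: -8+24=16, found

(-8, 24)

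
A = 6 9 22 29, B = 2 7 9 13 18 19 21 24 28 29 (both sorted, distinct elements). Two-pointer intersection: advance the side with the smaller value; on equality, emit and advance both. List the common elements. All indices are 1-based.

intersection = [9, 29]

i=1 j=1: 6>2, j++
i=1 j=2: 6<7, i++
i=2 j=2: 9>7, j++
i=2 j=3: 9==9 emit, i++,j++
i=3 j=4: 22>13, j++
i=3 j=5: 22>18, j++
i=3 j=6: 22>19, j++
i=3 j=7: 22>21, j++
i=3 j=8: 22<24, i++
i=4 j=8: 29>24, j++
i=4 j=9: 29>28, j++
i=4 j=10: 29==29 emit, i++,j++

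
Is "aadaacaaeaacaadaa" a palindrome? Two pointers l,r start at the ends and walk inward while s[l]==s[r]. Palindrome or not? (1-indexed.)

l=1 r=17: 'a'=='a', l++,r--
l=2 r=16: 'a'=='a', l++,r--
l=3 r=15: 'd'=='d', l++,r--
l=4 r=14: 'a'=='a', l++,r--
l=5 r=13: 'a'=='a', l++,r--
l=6 r=12: 'c'=='c', l++,r--
l=7 r=11: 'a'=='a', l++,r--
l=8 r=10: 'a'=='a', l++,r--

palindrome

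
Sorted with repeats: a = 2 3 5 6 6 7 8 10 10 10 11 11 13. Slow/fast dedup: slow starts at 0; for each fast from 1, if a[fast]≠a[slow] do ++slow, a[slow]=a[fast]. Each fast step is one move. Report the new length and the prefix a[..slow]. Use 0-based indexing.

length 9; prefix = [2, 3, 5, 6, 7, 8, 10, 11, 13]

(s=0,f=1) a[fast]=3≠a[slow]=2 write a[1]=3 → slow++,fast++
(s=1,f=2) a[fast]=5≠a[slow]=3 write a[2]=5 → slow++,fast++
(s=2,f=3) a[fast]=6≠a[slow]=5 write a[3]=6 → slow++,fast++
(s=3,f=4) a[fast]=6=a[slow] dup → fast++
(s=3,f=5) a[fast]=7≠a[slow]=6 write a[4]=7 → slow++,fast++
(s=4,f=6) a[fast]=8≠a[slow]=7 write a[5]=8 → slow++,fast++
(s=5,f=7) a[fast]=10≠a[slow]=8 write a[6]=10 → slow++,fast++
(s=6,f=8) a[fast]=10=a[slow] dup → fast++
(s=6,f=9) a[fast]=10=a[slow] dup → fast++
(s=6,f=10) a[fast]=11≠a[slow]=10 write a[7]=11 → slow++,fast++
(s=7,f=11) a[fast]=11=a[slow] dup → fast++
(s=7,f=12) a[fast]=13≠a[slow]=11 write a[8]=13 → slow++,fast++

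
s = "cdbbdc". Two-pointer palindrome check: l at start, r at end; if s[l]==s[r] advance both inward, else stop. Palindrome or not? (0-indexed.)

l=0 r=5: 'c'=='c', l++,r--
l=1 r=4: 'd'=='d', l++,r--
l=2 r=3: 'b'=='b', l++,r--

palindrome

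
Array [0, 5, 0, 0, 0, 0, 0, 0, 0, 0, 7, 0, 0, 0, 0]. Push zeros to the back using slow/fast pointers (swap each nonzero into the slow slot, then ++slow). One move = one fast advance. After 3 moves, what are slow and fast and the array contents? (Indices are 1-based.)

slow=2, fast=4, a=[5, 0, 0, 0, 0, 0, 0, 0, 0, 0, 7, 0, 0, 0, 0]

(s=1,f=1) a[fast]=0 → fast++
(s=1,f=2) a[fast]=5≠0 swap→a[1]=5 → slow++,fast++
(s=2,f=3) a[fast]=0 → fast++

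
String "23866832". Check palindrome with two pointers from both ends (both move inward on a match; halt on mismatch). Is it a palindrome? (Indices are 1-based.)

l=1 r=8: '2'=='2', l++,r--
l=2 r=7: '3'=='3', l++,r--
l=3 r=6: '8'=='8', l++,r--
l=4 r=5: '6'=='6', l++,r--

palindrome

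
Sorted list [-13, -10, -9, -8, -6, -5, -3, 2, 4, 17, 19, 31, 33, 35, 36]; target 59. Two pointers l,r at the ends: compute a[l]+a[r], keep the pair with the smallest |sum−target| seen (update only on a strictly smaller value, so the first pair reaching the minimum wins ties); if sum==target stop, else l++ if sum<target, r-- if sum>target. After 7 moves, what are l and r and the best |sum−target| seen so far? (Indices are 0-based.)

[0,14] -13+36=23 d=36 * → l++
[1,14] -10+36=26 d=33 * → l++
[2,14] -9+36=27 d=32 * → l++
[3,14] -8+36=28 d=31 * → l++
[4,14] -6+36=30 d=29 * → l++
[5,14] -5+36=31 d=28 * → l++
[6,14] -3+36=33 d=26 * → l++

l=7, r=14, best |Δ|=26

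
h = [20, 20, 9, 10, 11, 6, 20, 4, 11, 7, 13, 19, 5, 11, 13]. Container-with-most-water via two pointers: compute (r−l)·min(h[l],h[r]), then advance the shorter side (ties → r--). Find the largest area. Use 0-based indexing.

max area = 209

l=0 r=14: min(20,13)*14=182 best=182 *, r--
l=0 r=13: min(20,11)*13=143 best=182, r--
l=0 r=12: min(20,5)*12=60 best=182, r--
l=0 r=11: min(20,19)*11=209 best=209 *, r--
l=0 r=10: min(20,13)*10=130 best=209, r--
l=0 r=9: min(20,7)*9=63 best=209, r--
l=0 r=8: min(20,11)*8=88 best=209, r--
l=0 r=7: min(20,4)*7=28 best=209, r--
l=0 r=6: min(20,20)*6=120 best=209, r--
l=0 r=5: min(20,6)*5=30 best=209, r--
l=0 r=4: min(20,11)*4=44 best=209, r--
l=0 r=3: min(20,10)*3=30 best=209, r--
l=0 r=2: min(20,9)*2=18 best=209, r--
l=0 r=1: min(20,20)*1=20 best=209, r--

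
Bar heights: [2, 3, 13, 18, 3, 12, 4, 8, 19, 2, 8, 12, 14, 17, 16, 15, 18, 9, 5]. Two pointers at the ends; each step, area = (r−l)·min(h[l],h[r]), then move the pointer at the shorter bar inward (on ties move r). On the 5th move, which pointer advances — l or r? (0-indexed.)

[0,18] min(2,5)*18=36 best=36 * → l++
[1,18] min(3,5)*17=51 best=51 * → l++
[2,18] min(13,5)*16=80 best=80 * → r--
[2,17] min(13,9)*15=135 best=135 * → r--
[2,16] min(13,18)*14=182 best=182 * → l++

l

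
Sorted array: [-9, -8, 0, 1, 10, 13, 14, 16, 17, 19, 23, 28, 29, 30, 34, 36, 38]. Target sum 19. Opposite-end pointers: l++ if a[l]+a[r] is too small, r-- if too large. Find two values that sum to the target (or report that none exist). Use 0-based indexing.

(-9, 28)

l=0 r=16: -9+38=29 >19, r--
l=0 r=15: -9+36=27 >19, r--
l=0 r=14: -9+34=25 >19, r--
l=0 r=13: -9+30=21 >19, r--
l=0 r=12: -9+29=20 >19, r--
l=0 r=11: -9+28=19, found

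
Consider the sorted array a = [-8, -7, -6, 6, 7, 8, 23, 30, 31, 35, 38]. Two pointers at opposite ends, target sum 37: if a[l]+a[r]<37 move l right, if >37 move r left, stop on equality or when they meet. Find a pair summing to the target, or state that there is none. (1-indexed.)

[1,11] -8+38=30 <37 → l++
[2,11] -7+38=31 <37 → l++
[3,11] -6+38=32 <37 → l++
[4,11] 6+38=44 >37 → r--
[4,10] 6+35=41 >37 → r--
[4,9] 6+31=37 → found

(6, 31)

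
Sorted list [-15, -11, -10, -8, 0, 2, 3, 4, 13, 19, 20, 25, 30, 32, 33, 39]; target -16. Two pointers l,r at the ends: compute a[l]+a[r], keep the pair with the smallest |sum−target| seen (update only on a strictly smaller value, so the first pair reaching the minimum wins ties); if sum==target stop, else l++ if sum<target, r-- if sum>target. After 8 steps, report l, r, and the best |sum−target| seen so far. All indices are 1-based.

l=1, r=8, best |Δ|=14

[1,16] -15+39=24 d=40 * → r--
[1,15] -15+33=18 d=34 * → r--
[1,14] -15+32=17 d=33 * → r--
[1,13] -15+30=15 d=31 * → r--
[1,12] -15+25=10 d=26 * → r--
[1,11] -15+20=5 d=21 * → r--
[1,10] -15+19=4 d=20 * → r--
[1,9] -15+13=-2 d=14 * → r--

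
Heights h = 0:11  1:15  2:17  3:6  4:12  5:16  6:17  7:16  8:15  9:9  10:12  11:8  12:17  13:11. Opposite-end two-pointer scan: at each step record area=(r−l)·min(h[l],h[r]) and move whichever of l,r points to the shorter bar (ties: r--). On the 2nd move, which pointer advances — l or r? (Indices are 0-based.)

l

[0,13] min(11,11)*13=143 best=143 * → r--
[0,12] min(11,17)*12=132 best=143 → l++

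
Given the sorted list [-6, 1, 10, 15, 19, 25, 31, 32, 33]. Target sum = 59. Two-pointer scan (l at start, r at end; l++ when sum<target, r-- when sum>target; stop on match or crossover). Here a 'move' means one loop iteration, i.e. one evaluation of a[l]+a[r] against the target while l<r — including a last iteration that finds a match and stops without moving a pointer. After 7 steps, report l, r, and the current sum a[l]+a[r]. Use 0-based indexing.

l=0 r=8: -6+33=27 <59, l++
l=1 r=8: 1+33=34 <59, l++
l=2 r=8: 10+33=43 <59, l++
l=3 r=8: 15+33=48 <59, l++
l=4 r=8: 19+33=52 <59, l++
l=5 r=8: 25+33=58 <59, l++
l=6 r=8: 31+33=64 >59, r--

l=6, r=7, sum=63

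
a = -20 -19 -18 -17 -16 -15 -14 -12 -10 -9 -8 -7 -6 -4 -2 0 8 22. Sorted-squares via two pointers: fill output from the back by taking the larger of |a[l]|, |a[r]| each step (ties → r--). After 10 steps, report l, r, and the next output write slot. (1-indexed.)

l=10, r=17, next write slot=8

l=1 r=18: |-20|<=|22| out[18]=484, r--
l=1 r=17: |-20|>|8| out[17]=400, l++
l=2 r=17: |-19|>|8| out[16]=361, l++
l=3 r=17: |-18|>|8| out[15]=324, l++
l=4 r=17: |-17|>|8| out[14]=289, l++
l=5 r=17: |-16|>|8| out[13]=256, l++
l=6 r=17: |-15|>|8| out[12]=225, l++
l=7 r=17: |-14|>|8| out[11]=196, l++
l=8 r=17: |-12|>|8| out[10]=144, l++
l=9 r=17: |-10|>|8| out[9]=100, l++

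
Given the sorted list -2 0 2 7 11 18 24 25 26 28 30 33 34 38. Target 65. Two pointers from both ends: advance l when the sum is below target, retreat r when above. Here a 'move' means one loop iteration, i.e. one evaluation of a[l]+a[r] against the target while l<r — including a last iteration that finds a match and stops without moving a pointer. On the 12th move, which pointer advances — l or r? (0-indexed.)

[0,13] -2+38=36 <65 → l++
[1,13] 0+38=38 <65 → l++
[2,13] 2+38=40 <65 → l++
[3,13] 7+38=45 <65 → l++
[4,13] 11+38=49 <65 → l++
[5,13] 18+38=56 <65 → l++
[6,13] 24+38=62 <65 → l++
[7,13] 25+38=63 <65 → l++
[8,13] 26+38=64 <65 → l++
[9,13] 28+38=66 >65 → r--
[9,12] 28+34=62 <65 → l++
[10,12] 30+34=64 <65 → l++

l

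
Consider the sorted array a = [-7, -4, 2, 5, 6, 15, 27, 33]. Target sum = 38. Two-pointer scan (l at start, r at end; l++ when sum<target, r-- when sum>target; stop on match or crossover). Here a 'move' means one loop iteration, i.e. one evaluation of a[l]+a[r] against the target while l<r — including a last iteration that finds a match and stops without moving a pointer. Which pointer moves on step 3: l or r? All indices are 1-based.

[1,8] -7+33=26 <38 → l++
[2,8] -4+33=29 <38 → l++
[3,8] 2+33=35 <38 → l++

l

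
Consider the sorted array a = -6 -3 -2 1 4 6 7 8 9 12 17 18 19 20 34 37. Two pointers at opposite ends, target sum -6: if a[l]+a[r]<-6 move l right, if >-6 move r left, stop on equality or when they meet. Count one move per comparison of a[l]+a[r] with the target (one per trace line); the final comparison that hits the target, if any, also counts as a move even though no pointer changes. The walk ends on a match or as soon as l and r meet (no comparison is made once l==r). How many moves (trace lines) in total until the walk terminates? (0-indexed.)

15 moves

[0,15] -6+37=31 >-6 → r--
[0,14] -6+34=28 >-6 → r--
[0,13] -6+20=14 >-6 → r--
[0,12] -6+19=13 >-6 → r--
[0,11] -6+18=12 >-6 → r--
[0,10] -6+17=11 >-6 → r--
[0,9] -6+12=6 >-6 → r--
[0,8] -6+9=3 >-6 → r--
[0,7] -6+8=2 >-6 → r--
[0,6] -6+7=1 >-6 → r--
[0,5] -6+6=0 >-6 → r--
[0,4] -6+4=-2 >-6 → r--
[0,3] -6+1=-5 >-6 → r--
[0,2] -6+-2=-8 <-6 → l++
[1,2] -3+-2=-5 >-6 → r--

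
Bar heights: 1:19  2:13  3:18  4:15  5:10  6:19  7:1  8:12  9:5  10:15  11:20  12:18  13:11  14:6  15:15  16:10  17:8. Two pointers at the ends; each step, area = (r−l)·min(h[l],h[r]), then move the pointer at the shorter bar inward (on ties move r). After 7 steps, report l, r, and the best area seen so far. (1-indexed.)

l=2, r=11, best area=210

[1,17] min(19,8)*16=128 best=128 * → r--
[1,16] min(19,10)*15=150 best=150 * → r--
[1,15] min(19,15)*14=210 best=210 * → r--
[1,14] min(19,6)*13=78 best=210 → r--
[1,13] min(19,11)*12=132 best=210 → r--
[1,12] min(19,18)*11=198 best=210 → r--
[1,11] min(19,20)*10=190 best=210 → l++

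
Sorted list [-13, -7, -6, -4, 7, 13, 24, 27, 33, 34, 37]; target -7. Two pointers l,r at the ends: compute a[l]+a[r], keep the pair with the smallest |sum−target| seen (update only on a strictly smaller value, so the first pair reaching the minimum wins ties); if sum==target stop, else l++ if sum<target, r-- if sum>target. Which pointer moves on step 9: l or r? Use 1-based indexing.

l

[1,11] -13+37=24 d=31 * → r--
[1,10] -13+34=21 d=28 * → r--
[1,9] -13+33=20 d=27 * → r--
[1,8] -13+27=14 d=21 * → r--
[1,7] -13+24=11 d=18 * → r--
[1,6] -13+13=0 d=7 * → r--
[1,5] -13+7=-6 d=1 * → r--
[1,4] -13+-4=-17 d=10 → l++
[2,4] -7+-4=-11 d=4 → l++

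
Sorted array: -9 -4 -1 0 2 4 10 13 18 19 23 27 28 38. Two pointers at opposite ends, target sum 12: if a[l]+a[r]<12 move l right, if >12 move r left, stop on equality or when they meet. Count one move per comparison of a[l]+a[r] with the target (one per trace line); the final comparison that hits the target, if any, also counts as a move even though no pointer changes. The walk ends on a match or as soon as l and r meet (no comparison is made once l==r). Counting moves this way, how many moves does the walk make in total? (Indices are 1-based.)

[1,14] -9+38=29 >12 → r--
[1,13] -9+28=19 >12 → r--
[1,12] -9+27=18 >12 → r--
[1,11] -9+23=14 >12 → r--
[1,10] -9+19=10 <12 → l++
[2,10] -4+19=15 >12 → r--
[2,9] -4+18=14 >12 → r--
[2,8] -4+13=9 <12 → l++
[3,8] -1+13=12 → found

9 moves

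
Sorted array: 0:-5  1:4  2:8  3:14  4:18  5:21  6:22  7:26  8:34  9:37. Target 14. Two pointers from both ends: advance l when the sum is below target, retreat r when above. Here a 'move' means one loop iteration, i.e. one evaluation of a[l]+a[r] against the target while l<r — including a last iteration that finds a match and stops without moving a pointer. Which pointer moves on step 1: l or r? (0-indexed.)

[0,9] -5+37=32 >14 → r--

r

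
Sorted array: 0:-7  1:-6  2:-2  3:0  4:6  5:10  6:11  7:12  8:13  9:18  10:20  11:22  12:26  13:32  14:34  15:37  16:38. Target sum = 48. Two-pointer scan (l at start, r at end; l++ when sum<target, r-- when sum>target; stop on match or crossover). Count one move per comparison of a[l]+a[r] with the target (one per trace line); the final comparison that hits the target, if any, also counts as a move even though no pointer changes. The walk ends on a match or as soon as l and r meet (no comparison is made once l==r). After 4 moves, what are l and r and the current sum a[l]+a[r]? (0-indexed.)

[0,16] -7+38=31 <48 → l++
[1,16] -6+38=32 <48 → l++
[2,16] -2+38=36 <48 → l++
[3,16] 0+38=38 <48 → l++

l=4, r=16, sum=44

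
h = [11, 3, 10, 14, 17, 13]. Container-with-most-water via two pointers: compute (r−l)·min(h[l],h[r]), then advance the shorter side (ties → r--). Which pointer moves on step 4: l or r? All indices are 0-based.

r

l=0 r=5: min(11,13)*5=55 best=55 *, l++
l=1 r=5: min(3,13)*4=12 best=55, l++
l=2 r=5: min(10,13)*3=30 best=55, l++
l=3 r=5: min(14,13)*2=26 best=55, r--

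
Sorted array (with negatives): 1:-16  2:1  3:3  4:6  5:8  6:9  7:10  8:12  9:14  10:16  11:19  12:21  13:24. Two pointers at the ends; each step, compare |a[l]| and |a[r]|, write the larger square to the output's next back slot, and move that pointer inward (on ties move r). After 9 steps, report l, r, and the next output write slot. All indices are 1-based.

l=2, r=5, next write slot=4

l=1 r=13: |-16|<=|24| out[13]=576, r--
l=1 r=12: |-16|<=|21| out[12]=441, r--
l=1 r=11: |-16|<=|19| out[11]=361, r--
l=1 r=10: |-16|<=|16| out[10]=256, r--
l=1 r=9: |-16|>|14| out[9]=256, l++
l=2 r=9: |1|<=|14| out[8]=196, r--
l=2 r=8: |1|<=|12| out[7]=144, r--
l=2 r=7: |1|<=|10| out[6]=100, r--
l=2 r=6: |1|<=|9| out[5]=81, r--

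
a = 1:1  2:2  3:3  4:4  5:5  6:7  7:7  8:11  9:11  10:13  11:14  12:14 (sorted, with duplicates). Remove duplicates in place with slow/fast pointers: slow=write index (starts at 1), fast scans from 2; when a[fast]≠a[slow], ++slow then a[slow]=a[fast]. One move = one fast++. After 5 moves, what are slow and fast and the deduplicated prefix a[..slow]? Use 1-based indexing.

slow=6, fast=7, prefix=[1, 2, 3, 4, 5, 7]

slow=1 fast=2: a[fast]=2≠a[slow]=1 write a[2]=2, slow++,fast++
slow=2 fast=3: a[fast]=3≠a[slow]=2 write a[3]=3, slow++,fast++
slow=3 fast=4: a[fast]=4≠a[slow]=3 write a[4]=4, slow++,fast++
slow=4 fast=5: a[fast]=5≠a[slow]=4 write a[5]=5, slow++,fast++
slow=5 fast=6: a[fast]=7≠a[slow]=5 write a[6]=7, slow++,fast++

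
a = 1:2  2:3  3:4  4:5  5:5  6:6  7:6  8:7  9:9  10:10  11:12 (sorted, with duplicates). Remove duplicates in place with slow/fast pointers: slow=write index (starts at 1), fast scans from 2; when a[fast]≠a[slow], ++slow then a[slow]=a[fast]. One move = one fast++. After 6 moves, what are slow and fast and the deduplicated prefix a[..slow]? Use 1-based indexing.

slow=1 fast=2: a[fast]=3≠a[slow]=2 write a[2]=3, slow++,fast++
slow=2 fast=3: a[fast]=4≠a[slow]=3 write a[3]=4, slow++,fast++
slow=3 fast=4: a[fast]=5≠a[slow]=4 write a[4]=5, slow++,fast++
slow=4 fast=5: a[fast]=5=a[slow] dup, fast++
slow=4 fast=6: a[fast]=6≠a[slow]=5 write a[5]=6, slow++,fast++
slow=5 fast=7: a[fast]=6=a[slow] dup, fast++

slow=5, fast=8, prefix=[2, 3, 4, 5, 6]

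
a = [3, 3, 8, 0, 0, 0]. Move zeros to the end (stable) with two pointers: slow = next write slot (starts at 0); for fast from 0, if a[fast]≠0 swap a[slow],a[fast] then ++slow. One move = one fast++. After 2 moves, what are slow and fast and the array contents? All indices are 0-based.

slow=2, fast=2, a=[3, 3, 8, 0, 0, 0]

(s=0,f=0) a[fast]=3≠0 swap→a[0]=3 → slow++,fast++
(s=1,f=1) a[fast]=3≠0 swap→a[1]=3 → slow++,fast++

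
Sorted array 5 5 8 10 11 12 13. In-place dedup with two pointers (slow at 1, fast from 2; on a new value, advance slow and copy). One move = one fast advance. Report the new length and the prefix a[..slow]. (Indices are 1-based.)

slow=1 fast=2: a[fast]=5=a[slow] dup, fast++
slow=1 fast=3: a[fast]=8≠a[slow]=5 write a[2]=8, slow++,fast++
slow=2 fast=4: a[fast]=10≠a[slow]=8 write a[3]=10, slow++,fast++
slow=3 fast=5: a[fast]=11≠a[slow]=10 write a[4]=11, slow++,fast++
slow=4 fast=6: a[fast]=12≠a[slow]=11 write a[5]=12, slow++,fast++
slow=5 fast=7: a[fast]=13≠a[slow]=12 write a[6]=13, slow++,fast++

length 6; prefix = [5, 8, 10, 11, 12, 13]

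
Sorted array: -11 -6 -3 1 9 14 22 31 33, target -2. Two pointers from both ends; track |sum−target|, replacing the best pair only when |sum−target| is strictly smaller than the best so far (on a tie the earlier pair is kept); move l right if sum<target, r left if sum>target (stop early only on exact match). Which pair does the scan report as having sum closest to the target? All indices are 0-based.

l=0 r=8: -11+33=22 d=24 *, r--
l=0 r=7: -11+31=20 d=22 *, r--
l=0 r=6: -11+22=11 d=13 *, r--
l=0 r=5: -11+14=3 d=5 *, r--
l=0 r=4: -11+9=-2 d=0 *, stop

pair (-11, 9) with sum -2 (|Δ|=0)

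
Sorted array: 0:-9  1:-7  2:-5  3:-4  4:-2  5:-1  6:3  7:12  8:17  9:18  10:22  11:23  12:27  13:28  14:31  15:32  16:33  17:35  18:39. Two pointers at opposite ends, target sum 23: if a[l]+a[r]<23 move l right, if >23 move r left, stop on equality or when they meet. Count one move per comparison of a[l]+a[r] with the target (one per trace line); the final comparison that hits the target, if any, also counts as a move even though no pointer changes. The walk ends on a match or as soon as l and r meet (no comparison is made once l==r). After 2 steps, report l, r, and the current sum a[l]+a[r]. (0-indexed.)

[0,18] -9+39=30 >23 → r--
[0,17] -9+35=26 >23 → r--

l=0, r=16, sum=24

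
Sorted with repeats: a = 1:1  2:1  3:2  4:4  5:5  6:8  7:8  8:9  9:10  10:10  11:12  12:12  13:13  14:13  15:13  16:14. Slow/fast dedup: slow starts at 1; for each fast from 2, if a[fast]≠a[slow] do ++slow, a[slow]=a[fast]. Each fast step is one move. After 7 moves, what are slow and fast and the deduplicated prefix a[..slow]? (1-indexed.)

(s=1,f=2) a[fast]=1=a[slow] dup → fast++
(s=1,f=3) a[fast]=2≠a[slow]=1 write a[2]=2 → slow++,fast++
(s=2,f=4) a[fast]=4≠a[slow]=2 write a[3]=4 → slow++,fast++
(s=3,f=5) a[fast]=5≠a[slow]=4 write a[4]=5 → slow++,fast++
(s=4,f=6) a[fast]=8≠a[slow]=5 write a[5]=8 → slow++,fast++
(s=5,f=7) a[fast]=8=a[slow] dup → fast++
(s=5,f=8) a[fast]=9≠a[slow]=8 write a[6]=9 → slow++,fast++

slow=6, fast=9, prefix=[1, 2, 4, 5, 8, 9]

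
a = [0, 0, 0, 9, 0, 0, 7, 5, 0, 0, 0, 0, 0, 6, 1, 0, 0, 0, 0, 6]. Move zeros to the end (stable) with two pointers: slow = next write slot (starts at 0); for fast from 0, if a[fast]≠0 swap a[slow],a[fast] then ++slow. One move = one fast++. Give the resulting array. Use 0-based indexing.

slow=0 fast=0: a[fast]=0, fast++
slow=0 fast=1: a[fast]=0, fast++
slow=0 fast=2: a[fast]=0, fast++
slow=0 fast=3: a[fast]=9≠0 swap→a[0]=9, slow++,fast++
slow=1 fast=4: a[fast]=0, fast++
slow=1 fast=5: a[fast]=0, fast++
slow=1 fast=6: a[fast]=7≠0 swap→a[1]=7, slow++,fast++
slow=2 fast=7: a[fast]=5≠0 swap→a[2]=5, slow++,fast++
slow=3 fast=8: a[fast]=0, fast++
slow=3 fast=9: a[fast]=0, fast++
slow=3 fast=10: a[fast]=0, fast++
slow=3 fast=11: a[fast]=0, fast++
slow=3 fast=12: a[fast]=0, fast++
slow=3 fast=13: a[fast]=6≠0 swap→a[3]=6, slow++,fast++
slow=4 fast=14: a[fast]=1≠0 swap→a[4]=1, slow++,fast++
slow=5 fast=15: a[fast]=0, fast++
slow=5 fast=16: a[fast]=0, fast++
slow=5 fast=17: a[fast]=0, fast++
slow=5 fast=18: a[fast]=0, fast++
slow=5 fast=19: a[fast]=6≠0 swap→a[5]=6, slow++,fast++

[9, 7, 5, 6, 1, 6, 0, 0, 0, 0, 0, 0, 0, 0, 0, 0, 0, 0, 0, 0]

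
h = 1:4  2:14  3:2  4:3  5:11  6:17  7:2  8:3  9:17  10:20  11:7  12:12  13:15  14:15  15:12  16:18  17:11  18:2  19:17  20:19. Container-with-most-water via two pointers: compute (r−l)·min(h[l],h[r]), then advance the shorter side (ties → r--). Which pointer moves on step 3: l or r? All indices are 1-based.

l=1 r=20: min(4,19)*19=76 best=76 *, l++
l=2 r=20: min(14,19)*18=252 best=252 *, l++
l=3 r=20: min(2,19)*17=34 best=252, l++

l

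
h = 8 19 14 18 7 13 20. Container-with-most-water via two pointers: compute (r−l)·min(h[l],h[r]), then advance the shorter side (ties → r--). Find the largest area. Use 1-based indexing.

[1,7] min(8,20)*6=48 best=48 * → l++
[2,7] min(19,20)*5=95 best=95 * → l++
[3,7] min(14,20)*4=56 best=95 → l++
[4,7] min(18,20)*3=54 best=95 → l++
[5,7] min(7,20)*2=14 best=95 → l++
[6,7] min(13,20)*1=13 best=95 → l++

max area = 95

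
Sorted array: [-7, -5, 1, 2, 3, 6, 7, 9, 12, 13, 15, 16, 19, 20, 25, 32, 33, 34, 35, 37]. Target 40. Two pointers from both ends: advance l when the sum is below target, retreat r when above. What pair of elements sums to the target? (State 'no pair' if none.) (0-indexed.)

[0,19] -7+37=30 <40 → l++
[1,19] -5+37=32 <40 → l++
[2,19] 1+37=38 <40 → l++
[3,19] 2+37=39 <40 → l++
[4,19] 3+37=40 → found

(3, 37)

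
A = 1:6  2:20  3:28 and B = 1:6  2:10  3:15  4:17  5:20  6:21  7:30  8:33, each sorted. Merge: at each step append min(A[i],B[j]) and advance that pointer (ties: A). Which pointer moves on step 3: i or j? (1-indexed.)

[i=1,j=1] A[i]=6<=B[j]=6 take 6 → i++
[i=2,j=1] A[i]=20>B[j]=6 take 6 → j++
[i=2,j=2] A[i]=20>B[j]=10 take 10 → j++

j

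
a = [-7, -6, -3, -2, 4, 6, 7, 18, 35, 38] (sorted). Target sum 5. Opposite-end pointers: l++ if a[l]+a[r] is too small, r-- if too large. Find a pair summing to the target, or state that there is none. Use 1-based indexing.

[1,10] -7+38=31 >5 → r--
[1,9] -7+35=28 >5 → r--
[1,8] -7+18=11 >5 → r--
[1,7] -7+7=0 <5 → l++
[2,7] -6+7=1 <5 → l++
[3,7] -3+7=4 <5 → l++
[4,7] -2+7=5 → found

(-2, 7)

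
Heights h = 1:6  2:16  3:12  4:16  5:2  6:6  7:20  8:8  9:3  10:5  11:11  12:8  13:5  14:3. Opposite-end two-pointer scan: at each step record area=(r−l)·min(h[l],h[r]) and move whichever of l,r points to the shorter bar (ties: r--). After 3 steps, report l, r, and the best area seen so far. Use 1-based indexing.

l=2, r=12, best area=66

l=1 r=14: min(6,3)*13=39 best=39 *, r--
l=1 r=13: min(6,5)*12=60 best=60 *, r--
l=1 r=12: min(6,8)*11=66 best=66 *, l++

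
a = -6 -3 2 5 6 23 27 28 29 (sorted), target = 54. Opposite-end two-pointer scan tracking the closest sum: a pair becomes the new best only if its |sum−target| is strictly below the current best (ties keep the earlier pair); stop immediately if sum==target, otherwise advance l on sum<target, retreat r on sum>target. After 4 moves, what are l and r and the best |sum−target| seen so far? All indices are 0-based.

[0,8] -6+29=23 d=31 * → l++
[1,8] -3+29=26 d=28 * → l++
[2,8] 2+29=31 d=23 * → l++
[3,8] 5+29=34 d=20 * → l++

l=4, r=8, best |Δ|=20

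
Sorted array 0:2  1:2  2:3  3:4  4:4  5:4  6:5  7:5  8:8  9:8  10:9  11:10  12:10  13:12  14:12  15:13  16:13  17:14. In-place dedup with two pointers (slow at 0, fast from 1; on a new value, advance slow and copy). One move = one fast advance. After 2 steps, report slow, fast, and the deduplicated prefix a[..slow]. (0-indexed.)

slow=1, fast=3, prefix=[2, 3]

slow=0 fast=1: a[fast]=2=a[slow] dup, fast++
slow=0 fast=2: a[fast]=3≠a[slow]=2 write a[1]=3, slow++,fast++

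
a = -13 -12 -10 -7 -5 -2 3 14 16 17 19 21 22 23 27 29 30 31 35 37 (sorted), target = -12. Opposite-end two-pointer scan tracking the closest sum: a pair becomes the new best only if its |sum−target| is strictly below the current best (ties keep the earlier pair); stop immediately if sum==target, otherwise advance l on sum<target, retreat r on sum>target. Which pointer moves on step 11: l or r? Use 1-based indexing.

l=1 r=20: -13+37=24 d=36 *, r--
l=1 r=19: -13+35=22 d=34 *, r--
l=1 r=18: -13+31=18 d=30 *, r--
l=1 r=17: -13+30=17 d=29 *, r--
l=1 r=16: -13+29=16 d=28 *, r--
l=1 r=15: -13+27=14 d=26 *, r--
l=1 r=14: -13+23=10 d=22 *, r--
l=1 r=13: -13+22=9 d=21 *, r--
l=1 r=12: -13+21=8 d=20 *, r--
l=1 r=11: -13+19=6 d=18 *, r--
l=1 r=10: -13+17=4 d=16 *, r--

r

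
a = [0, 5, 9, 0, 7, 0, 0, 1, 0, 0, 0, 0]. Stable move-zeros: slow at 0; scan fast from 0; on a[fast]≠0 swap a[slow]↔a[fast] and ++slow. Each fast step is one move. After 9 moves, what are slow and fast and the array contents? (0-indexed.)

slow=4, fast=9, a=[5, 9, 7, 1, 0, 0, 0, 0, 0, 0, 0, 0]

slow=0 fast=0: a[fast]=0, fast++
slow=0 fast=1: a[fast]=5≠0 swap→a[0]=5, slow++,fast++
slow=1 fast=2: a[fast]=9≠0 swap→a[1]=9, slow++,fast++
slow=2 fast=3: a[fast]=0, fast++
slow=2 fast=4: a[fast]=7≠0 swap→a[2]=7, slow++,fast++
slow=3 fast=5: a[fast]=0, fast++
slow=3 fast=6: a[fast]=0, fast++
slow=3 fast=7: a[fast]=1≠0 swap→a[3]=1, slow++,fast++
slow=4 fast=8: a[fast]=0, fast++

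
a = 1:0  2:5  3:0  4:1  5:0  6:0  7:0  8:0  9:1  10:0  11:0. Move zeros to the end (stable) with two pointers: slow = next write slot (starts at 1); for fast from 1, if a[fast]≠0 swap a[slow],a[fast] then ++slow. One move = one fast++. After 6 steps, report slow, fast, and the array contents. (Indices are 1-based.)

slow=3, fast=7, a=[5, 1, 0, 0, 0, 0, 0, 0, 1, 0, 0]

slow=1 fast=1: a[fast]=0, fast++
slow=1 fast=2: a[fast]=5≠0 swap→a[1]=5, slow++,fast++
slow=2 fast=3: a[fast]=0, fast++
slow=2 fast=4: a[fast]=1≠0 swap→a[2]=1, slow++,fast++
slow=3 fast=5: a[fast]=0, fast++
slow=3 fast=6: a[fast]=0, fast++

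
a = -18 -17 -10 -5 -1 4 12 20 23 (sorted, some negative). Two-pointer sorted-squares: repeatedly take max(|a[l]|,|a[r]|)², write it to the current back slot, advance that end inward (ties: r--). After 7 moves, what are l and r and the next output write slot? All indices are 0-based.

l=4, r=5, next write slot=1

[0,8] |-18|<=|23| out[8]=529 → r--
[0,7] |-18|<=|20| out[7]=400 → r--
[0,6] |-18|>|12| out[6]=324 → l++
[1,6] |-17|>|12| out[5]=289 → l++
[2,6] |-10|<=|12| out[4]=144 → r--
[2,5] |-10|>|4| out[3]=100 → l++
[3,5] |-5|>|4| out[2]=25 → l++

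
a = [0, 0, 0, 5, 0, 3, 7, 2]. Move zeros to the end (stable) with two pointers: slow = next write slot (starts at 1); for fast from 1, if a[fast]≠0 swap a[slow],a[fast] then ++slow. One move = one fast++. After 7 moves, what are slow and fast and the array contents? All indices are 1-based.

slow=1 fast=1: a[fast]=0, fast++
slow=1 fast=2: a[fast]=0, fast++
slow=1 fast=3: a[fast]=0, fast++
slow=1 fast=4: a[fast]=5≠0 swap→a[1]=5, slow++,fast++
slow=2 fast=5: a[fast]=0, fast++
slow=2 fast=6: a[fast]=3≠0 swap→a[2]=3, slow++,fast++
slow=3 fast=7: a[fast]=7≠0 swap→a[3]=7, slow++,fast++

slow=4, fast=8, a=[5, 3, 7, 0, 0, 0, 0, 2]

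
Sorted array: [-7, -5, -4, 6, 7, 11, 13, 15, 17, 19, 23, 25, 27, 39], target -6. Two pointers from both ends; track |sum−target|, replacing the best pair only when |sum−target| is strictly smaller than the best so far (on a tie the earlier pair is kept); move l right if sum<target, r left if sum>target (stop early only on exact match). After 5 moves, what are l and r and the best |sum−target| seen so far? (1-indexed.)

l=1 r=14: -7+39=32 d=38 *, r--
l=1 r=13: -7+27=20 d=26 *, r--
l=1 r=12: -7+25=18 d=24 *, r--
l=1 r=11: -7+23=16 d=22 *, r--
l=1 r=10: -7+19=12 d=18 *, r--

l=1, r=9, best |Δ|=18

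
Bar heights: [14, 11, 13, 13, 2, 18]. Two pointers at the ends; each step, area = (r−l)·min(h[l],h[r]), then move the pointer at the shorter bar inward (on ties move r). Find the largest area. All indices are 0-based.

[0,5] min(14,18)*5=70 best=70 * → l++
[1,5] min(11,18)*4=44 best=70 → l++
[2,5] min(13,18)*3=39 best=70 → l++
[3,5] min(13,18)*2=26 best=70 → l++
[4,5] min(2,18)*1=2 best=70 → l++

max area = 70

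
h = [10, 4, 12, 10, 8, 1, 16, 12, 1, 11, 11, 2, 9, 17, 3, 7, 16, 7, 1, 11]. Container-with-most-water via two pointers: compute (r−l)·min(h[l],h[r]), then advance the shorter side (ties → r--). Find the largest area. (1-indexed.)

max area = 190

[1,20] min(10,11)*19=190 best=190 * → l++
[2,20] min(4,11)*18=72 best=190 → l++
[3,20] min(12,11)*17=187 best=190 → r--
[3,19] min(12,1)*16=16 best=190 → r--
[3,18] min(12,7)*15=105 best=190 → r--
[3,17] min(12,16)*14=168 best=190 → l++
[4,17] min(10,16)*13=130 best=190 → l++
[5,17] min(8,16)*12=96 best=190 → l++
[6,17] min(1,16)*11=11 best=190 → l++
[7,17] min(16,16)*10=160 best=190 → r--
[7,16] min(16,7)*9=63 best=190 → r--
[7,15] min(16,3)*8=24 best=190 → r--
[7,14] min(16,17)*7=112 best=190 → l++
[8,14] min(12,17)*6=72 best=190 → l++
[9,14] min(1,17)*5=5 best=190 → l++
[10,14] min(11,17)*4=44 best=190 → l++
[11,14] min(11,17)*3=33 best=190 → l++
[12,14] min(2,17)*2=4 best=190 → l++
[13,14] min(9,17)*1=9 best=190 → l++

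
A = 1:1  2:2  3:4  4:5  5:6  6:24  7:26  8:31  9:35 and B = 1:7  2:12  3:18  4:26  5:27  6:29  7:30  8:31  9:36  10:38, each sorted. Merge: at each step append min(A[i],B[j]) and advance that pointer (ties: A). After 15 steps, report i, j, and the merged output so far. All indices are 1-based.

i=9, j=8, merged so far=[1, 2, 4, 5, 6, 7, 12, 18, 24, 26, 26, 27, 29, 30, 31]

[i=1,j=1] A[i]=1<=B[j]=7 take 1 → i++
[i=2,j=1] A[i]=2<=B[j]=7 take 2 → i++
[i=3,j=1] A[i]=4<=B[j]=7 take 4 → i++
[i=4,j=1] A[i]=5<=B[j]=7 take 5 → i++
[i=5,j=1] A[i]=6<=B[j]=7 take 6 → i++
[i=6,j=1] A[i]=24>B[j]=7 take 7 → j++
[i=6,j=2] A[i]=24>B[j]=12 take 12 → j++
[i=6,j=3] A[i]=24>B[j]=18 take 18 → j++
[i=6,j=4] A[i]=24<=B[j]=26 take 24 → i++
[i=7,j=4] A[i]=26<=B[j]=26 take 26 → i++
[i=8,j=4] A[i]=31>B[j]=26 take 26 → j++
[i=8,j=5] A[i]=31>B[j]=27 take 27 → j++
[i=8,j=6] A[i]=31>B[j]=29 take 29 → j++
[i=8,j=7] A[i]=31>B[j]=30 take 30 → j++
[i=8,j=8] A[i]=31<=B[j]=31 take 31 → i++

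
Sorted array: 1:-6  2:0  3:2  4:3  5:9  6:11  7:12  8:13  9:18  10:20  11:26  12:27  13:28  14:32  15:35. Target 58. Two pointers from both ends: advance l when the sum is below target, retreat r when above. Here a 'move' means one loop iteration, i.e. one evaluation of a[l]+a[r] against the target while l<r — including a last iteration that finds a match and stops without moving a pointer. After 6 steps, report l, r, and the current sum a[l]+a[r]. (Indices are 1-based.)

l=7, r=15, sum=47

[1,15] -6+35=29 <58 → l++
[2,15] 0+35=35 <58 → l++
[3,15] 2+35=37 <58 → l++
[4,15] 3+35=38 <58 → l++
[5,15] 9+35=44 <58 → l++
[6,15] 11+35=46 <58 → l++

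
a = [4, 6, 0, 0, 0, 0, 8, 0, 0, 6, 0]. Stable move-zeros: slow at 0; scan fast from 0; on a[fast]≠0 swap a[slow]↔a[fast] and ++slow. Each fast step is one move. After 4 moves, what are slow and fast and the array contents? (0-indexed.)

(s=0,f=0) a[fast]=4≠0 swap→a[0]=4 → slow++,fast++
(s=1,f=1) a[fast]=6≠0 swap→a[1]=6 → slow++,fast++
(s=2,f=2) a[fast]=0 → fast++
(s=2,f=3) a[fast]=0 → fast++

slow=2, fast=4, a=[4, 6, 0, 0, 0, 0, 8, 0, 0, 6, 0]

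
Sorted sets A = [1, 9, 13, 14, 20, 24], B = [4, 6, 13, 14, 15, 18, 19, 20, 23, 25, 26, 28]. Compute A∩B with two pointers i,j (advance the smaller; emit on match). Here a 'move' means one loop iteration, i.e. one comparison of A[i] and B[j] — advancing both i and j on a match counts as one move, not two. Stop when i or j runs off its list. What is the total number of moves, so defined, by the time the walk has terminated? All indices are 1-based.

12 moves

[i=1,j=1] 1<4 → i++
[i=2,j=1] 9>4 → j++
[i=2,j=2] 9>6 → j++
[i=2,j=3] 9<13 → i++
[i=3,j=3] 13==13 emit → i++,j++
[i=4,j=4] 14==14 emit → i++,j++
[i=5,j=5] 20>15 → j++
[i=5,j=6] 20>18 → j++
[i=5,j=7] 20>19 → j++
[i=5,j=8] 20==20 emit → i++,j++
[i=6,j=9] 24>23 → j++
[i=6,j=10] 24<25 → i++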